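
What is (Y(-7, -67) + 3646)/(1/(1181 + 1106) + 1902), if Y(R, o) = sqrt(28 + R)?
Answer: 8338402/4349875 + 2287*sqrt(21)/4349875 ≈ 1.9193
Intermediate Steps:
(Y(-7, -67) + 3646)/(1/(1181 + 1106) + 1902) = (sqrt(28 - 7) + 3646)/(1/(1181 + 1106) + 1902) = (sqrt(21) + 3646)/(1/2287 + 1902) = (3646 + sqrt(21))/(1/2287 + 1902) = (3646 + sqrt(21))/(4349875/2287) = (3646 + sqrt(21))*(2287/4349875) = 8338402/4349875 + 2287*sqrt(21)/4349875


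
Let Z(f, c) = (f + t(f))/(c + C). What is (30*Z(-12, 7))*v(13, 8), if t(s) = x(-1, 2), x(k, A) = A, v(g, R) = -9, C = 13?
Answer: 135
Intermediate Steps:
t(s) = 2
Z(f, c) = (2 + f)/(13 + c) (Z(f, c) = (f + 2)/(c + 13) = (2 + f)/(13 + c))
(30*Z(-12, 7))*v(13, 8) = (30*((2 - 12)/(13 + 7)))*(-9) = (30*(-10/20))*(-9) = (30*((1/20)*(-10)))*(-9) = (30*(-½))*(-9) = -15*(-9) = 135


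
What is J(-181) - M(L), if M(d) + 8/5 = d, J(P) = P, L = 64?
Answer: -1217/5 ≈ -243.40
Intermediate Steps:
M(d) = -8/5 + d
J(-181) - M(L) = -181 - (-8/5 + 64) = -181 - 1*312/5 = -181 - 312/5 = -1217/5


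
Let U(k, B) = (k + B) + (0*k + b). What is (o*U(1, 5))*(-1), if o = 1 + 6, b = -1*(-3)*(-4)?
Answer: 42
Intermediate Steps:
b = -12 (b = 3*(-4) = -12)
U(k, B) = -12 + B + k (U(k, B) = (k + B) + (0*k - 12) = (B + k) + (0 - 12) = (B + k) - 12 = -12 + B + k)
o = 7
(o*U(1, 5))*(-1) = (7*(-12 + 5 + 1))*(-1) = (7*(-6))*(-1) = -42*(-1) = 42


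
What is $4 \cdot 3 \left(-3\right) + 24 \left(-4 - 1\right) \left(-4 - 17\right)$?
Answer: $2484$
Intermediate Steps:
$4 \cdot 3 \left(-3\right) + 24 \left(-4 - 1\right) \left(-4 - 17\right) = 12 \left(-3\right) + 24 \left(\left(-5\right) \left(-21\right)\right) = -36 + 24 \cdot 105 = -36 + 2520 = 2484$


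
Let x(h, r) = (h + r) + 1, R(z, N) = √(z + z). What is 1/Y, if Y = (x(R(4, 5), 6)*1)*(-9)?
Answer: -7/369 + 2*√2/369 ≈ -0.011305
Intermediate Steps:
R(z, N) = √2*√z (R(z, N) = √(2*z) = √2*√z)
x(h, r) = 1 + h + r
Y = -63 - 18*√2 (Y = ((1 + √2*√4 + 6)*1)*(-9) = ((1 + √2*2 + 6)*1)*(-9) = ((1 + 2*√2 + 6)*1)*(-9) = ((7 + 2*√2)*1)*(-9) = (7 + 2*√2)*(-9) = -63 - 18*√2 ≈ -88.456)
1/Y = 1/(-63 - 18*√2)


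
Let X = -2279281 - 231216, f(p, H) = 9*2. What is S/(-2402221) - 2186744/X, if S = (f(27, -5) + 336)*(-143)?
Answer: 5380128737558/6030768613837 ≈ 0.89211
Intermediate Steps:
f(p, H) = 18
X = -2510497
S = -50622 (S = (18 + 336)*(-143) = 354*(-143) = -50622)
S/(-2402221) - 2186744/X = -50622/(-2402221) - 2186744/(-2510497) = -50622*(-1/2402221) - 2186744*(-1/2510497) = 50622/2402221 + 2186744/2510497 = 5380128737558/6030768613837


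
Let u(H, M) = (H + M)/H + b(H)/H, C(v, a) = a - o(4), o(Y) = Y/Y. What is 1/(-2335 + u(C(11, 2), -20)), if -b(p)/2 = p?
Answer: -1/2356 ≈ -0.00042445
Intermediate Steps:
b(p) = -2*p
o(Y) = 1
C(v, a) = -1 + a (C(v, a) = a - 1*1 = a - 1 = -1 + a)
u(H, M) = -2 + (H + M)/H (u(H, M) = (H + M)/H + (-2*H)/H = (H + M)/H - 2 = -2 + (H + M)/H)
1/(-2335 + u(C(11, 2), -20)) = 1/(-2335 + (-20 - (-1 + 2))/(-1 + 2)) = 1/(-2335 + (-20 - 1*1)/1) = 1/(-2335 + 1*(-20 - 1)) = 1/(-2335 + 1*(-21)) = 1/(-2335 - 21) = 1/(-2356) = -1/2356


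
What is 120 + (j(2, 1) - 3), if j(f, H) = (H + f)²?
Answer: 126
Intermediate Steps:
120 + (j(2, 1) - 3) = 120 + ((1 + 2)² - 3) = 120 + (3² - 3) = 120 + (9 - 3) = 120 + 6 = 126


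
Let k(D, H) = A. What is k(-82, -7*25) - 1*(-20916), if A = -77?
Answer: 20839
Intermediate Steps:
k(D, H) = -77
k(-82, -7*25) - 1*(-20916) = -77 - 1*(-20916) = -77 + 20916 = 20839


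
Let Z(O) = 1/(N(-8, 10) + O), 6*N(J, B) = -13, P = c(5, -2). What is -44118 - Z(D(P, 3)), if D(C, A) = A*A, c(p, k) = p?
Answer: -1808844/41 ≈ -44118.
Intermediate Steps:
P = 5
N(J, B) = -13/6 (N(J, B) = (1/6)*(-13) = -13/6)
D(C, A) = A**2
Z(O) = 1/(-13/6 + O)
-44118 - Z(D(P, 3)) = -44118 - 6/(-13 + 6*3**2) = -44118 - 6/(-13 + 6*9) = -44118 - 6/(-13 + 54) = -44118 - 6/41 = -1808844/41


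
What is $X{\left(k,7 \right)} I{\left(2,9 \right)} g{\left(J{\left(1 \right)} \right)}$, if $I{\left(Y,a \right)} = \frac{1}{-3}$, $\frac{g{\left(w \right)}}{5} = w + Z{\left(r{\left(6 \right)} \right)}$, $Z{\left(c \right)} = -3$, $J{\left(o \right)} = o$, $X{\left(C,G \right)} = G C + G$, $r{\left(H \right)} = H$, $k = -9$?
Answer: $- \frac{560}{3} \approx -186.67$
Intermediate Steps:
$X{\left(C,G \right)} = G + C G$ ($X{\left(C,G \right)} = C G + G = G + C G$)
$g{\left(w \right)} = -15 + 5 w$ ($g{\left(w \right)} = 5 \left(w - 3\right) = 5 \left(-3 + w\right) = -15 + 5 w$)
$I{\left(Y,a \right)} = - \frac{1}{3}$
$X{\left(k,7 \right)} I{\left(2,9 \right)} g{\left(J{\left(1 \right)} \right)} = 7 \left(1 - 9\right) \left(- \frac{1}{3}\right) \left(-15 + 5 \cdot 1\right) = 7 \left(-8\right) \left(- \frac{1}{3}\right) \left(-15 + 5\right) = \left(-56\right) \left(- \frac{1}{3}\right) \left(-10\right) = \frac{56}{3} \left(-10\right) = - \frac{560}{3}$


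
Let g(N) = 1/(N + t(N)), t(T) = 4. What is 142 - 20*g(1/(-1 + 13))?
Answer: 6718/49 ≈ 137.10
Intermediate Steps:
g(N) = 1/(4 + N) (g(N) = 1/(N + 4) = 1/(4 + N))
142 - 20*g(1/(-1 + 13)) = 142 - 20/(4 + 1/(-1 + 13)) = 142 - 20/(4 + 1/12) = 142 - 20/49/12 = 142 - 20*12/49 = 142 - 240/49 = 6718/49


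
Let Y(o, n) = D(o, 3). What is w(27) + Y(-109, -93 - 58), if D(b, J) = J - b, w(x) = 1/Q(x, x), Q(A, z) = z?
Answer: 3025/27 ≈ 112.04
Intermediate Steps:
w(x) = 1/x
Y(o, n) = 3 - o
w(27) + Y(-109, -93 - 58) = 1/27 + (3 - 1*(-109)) = 1/27 + (3 + 109) = 1/27 + 112 = 3025/27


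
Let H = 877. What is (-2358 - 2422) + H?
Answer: -3903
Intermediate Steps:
(-2358 - 2422) + H = (-2358 - 2422) + 877 = -4780 + 877 = -3903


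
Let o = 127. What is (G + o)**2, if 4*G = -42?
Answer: 54289/4 ≈ 13572.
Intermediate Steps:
G = -21/2 (G = (1/4)*(-42) = -21/2 ≈ -10.500)
(G + o)**2 = (-21/2 + 127)**2 = (233/2)**2 = 54289/4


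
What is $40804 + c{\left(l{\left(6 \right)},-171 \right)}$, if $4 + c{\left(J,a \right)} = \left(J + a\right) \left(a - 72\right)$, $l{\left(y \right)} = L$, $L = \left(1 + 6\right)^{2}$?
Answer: $70446$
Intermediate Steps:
$L = 49$ ($L = 7^{2} = 49$)
$l{\left(y \right)} = 49$
$c{\left(J,a \right)} = -4 + \left(-72 + a\right) \left(J + a\right)$ ($c{\left(J,a \right)} = -4 + \left(J + a\right) \left(a - 72\right) = -4 + \left(J + a\right) \left(-72 + a\right) = -4 + \left(-72 + a\right) \left(J + a\right)$)
$40804 + c{\left(l{\left(6 \right)},-171 \right)} = 40804 - \left(-401 - 29241\right) = 40804 - -29642 = 40804 + 29642 = 70446$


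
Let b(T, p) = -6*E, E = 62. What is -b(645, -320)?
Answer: 372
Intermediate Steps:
b(T, p) = -372 (b(T, p) = -6*62 = -372)
-b(645, -320) = -1*(-372) = 372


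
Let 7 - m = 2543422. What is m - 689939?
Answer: -3233354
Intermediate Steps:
m = -2543415 (m = 7 - 1*2543422 = 7 - 2543422 = -2543415)
m - 689939 = -2543415 - 689939 = -3233354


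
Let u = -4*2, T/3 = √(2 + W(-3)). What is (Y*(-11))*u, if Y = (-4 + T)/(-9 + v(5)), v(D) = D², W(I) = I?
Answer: -22 + 33*I/2 ≈ -22.0 + 16.5*I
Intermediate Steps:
T = 3*I (T = 3*√(2 - 3) = 3*√(-1) = 3*I ≈ 3.0*I)
u = -8
Y = -¼ + 3*I/16 (Y = (-4 + 3*I)/(-9 + 5²) = (-4 + 3*I)/(-9 + 25) = (-4 + 3*I)/16 = (-4 + 3*I)*(1/16) = -¼ + 3*I/16 ≈ -0.25 + 0.1875*I)
(Y*(-11))*u = ((-¼ + 3*I/16)*(-11))*(-8) = (11/4 - 33*I/16)*(-8) = -22 + 33*I/2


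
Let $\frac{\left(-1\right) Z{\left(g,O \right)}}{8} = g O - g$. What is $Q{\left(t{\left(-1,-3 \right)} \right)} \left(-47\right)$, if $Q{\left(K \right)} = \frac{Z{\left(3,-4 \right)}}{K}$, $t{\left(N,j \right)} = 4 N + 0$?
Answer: $1410$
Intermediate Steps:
$t{\left(N,j \right)} = 4 N$
$Z{\left(g,O \right)} = 8 g - 8 O g$ ($Z{\left(g,O \right)} = - 8 \left(g O - g\right) = - 8 \left(O g - g\right) = - 8 \left(- g + O g\right) = 8 g - 8 O g$)
$Q{\left(K \right)} = \frac{120}{K}$ ($Q{\left(K \right)} = \frac{8 \cdot 3 \left(1 - -4\right)}{K} = \frac{8 \cdot 3 \left(1 + 4\right)}{K} = \frac{8 \cdot 3 \cdot 5}{K} = \frac{120}{K}$)
$Q{\left(t{\left(-1,-3 \right)} \right)} \left(-47\right) = \frac{120}{4 \left(-1\right)} \left(-47\right) = \frac{120}{-4} \left(-47\right) = 120 \left(- \frac{1}{4}\right) \left(-47\right) = \left(-30\right) \left(-47\right) = 1410$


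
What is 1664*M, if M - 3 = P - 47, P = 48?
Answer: 6656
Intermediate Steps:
M = 4 (M = 3 + (48 - 47) = 3 + 1 = 4)
1664*M = 1664*4 = 6656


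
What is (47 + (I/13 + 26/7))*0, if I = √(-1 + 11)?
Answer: 0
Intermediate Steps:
I = √10 ≈ 3.1623
(47 + (I/13 + 26/7))*0 = (47 + (√10/13 + 26/7))*0 = (47 + (26/7 + √10/13))*0 = (355/7 + √10/13)*0 = 0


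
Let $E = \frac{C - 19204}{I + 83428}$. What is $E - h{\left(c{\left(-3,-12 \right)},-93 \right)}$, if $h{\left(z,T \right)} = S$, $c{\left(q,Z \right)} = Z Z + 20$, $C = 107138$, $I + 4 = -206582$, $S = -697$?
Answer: $\frac{6125228}{8797} \approx 696.29$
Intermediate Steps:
$I = -206586$ ($I = -4 - 206582 = -206586$)
$c{\left(q,Z \right)} = 20 + Z^{2}$ ($c{\left(q,Z \right)} = Z^{2} + 20 = 20 + Z^{2}$)
$h{\left(z,T \right)} = -697$
$E = - \frac{6281}{8797}$ ($E = \frac{107138 - 19204}{-206586 + 83428} = \frac{87934}{-123158} = 87934 \left(- \frac{1}{123158}\right) = - \frac{6281}{8797} \approx -0.71399$)
$E - h{\left(c{\left(-3,-12 \right)},-93 \right)} = - \frac{6281}{8797} - -697 = - \frac{6281}{8797} + 697 = \frac{6125228}{8797}$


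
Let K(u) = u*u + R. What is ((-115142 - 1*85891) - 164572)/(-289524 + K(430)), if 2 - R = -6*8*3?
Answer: 365605/104478 ≈ 3.4993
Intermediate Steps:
R = 146 (R = 2 - (-6*8)*3 = 2 - (-48)*3 = 2 - 1*(-144) = 2 + 144 = 146)
K(u) = 146 + u² (K(u) = u*u + 146 = u² + 146 = 146 + u²)
((-115142 - 1*85891) - 164572)/(-289524 + K(430)) = ((-115142 - 1*85891) - 164572)/(-289524 + (146 + 430²)) = ((-115142 - 85891) - 164572)/(-289524 + (146 + 184900)) = (-201033 - 164572)/(-289524 + 185046) = -365605/(-104478) = -365605*(-1/104478) = 365605/104478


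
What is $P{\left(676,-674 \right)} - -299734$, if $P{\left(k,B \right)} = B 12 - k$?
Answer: $290970$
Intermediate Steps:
$P{\left(k,B \right)} = - k + 12 B$ ($P{\left(k,B \right)} = 12 B - k = - k + 12 B$)
$P{\left(676,-674 \right)} - -299734 = \left(\left(-1\right) 676 + 12 \left(-674\right)\right) - -299734 = \left(-676 - 8088\right) + 299734 = -8764 + 299734 = 290970$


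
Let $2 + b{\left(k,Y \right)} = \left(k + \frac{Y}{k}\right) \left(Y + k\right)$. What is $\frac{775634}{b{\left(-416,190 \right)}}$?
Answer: $\frac{80665936}{9788191} \approx 8.2411$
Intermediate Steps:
$b{\left(k,Y \right)} = -2 + \left(Y + k\right) \left(k + \frac{Y}{k}\right)$ ($b{\left(k,Y \right)} = -2 + \left(k + \frac{Y}{k}\right) \left(Y + k\right) = -2 + \left(Y + k\right) \left(k + \frac{Y}{k}\right)$)
$\frac{775634}{b{\left(-416,190 \right)}} = \frac{775634}{-2 + 190 + \left(-416\right)^{2} + 190 \left(-416\right) + \frac{190^{2}}{-416}} = \frac{775634}{-2 + 190 + 173056 - 79040 + 36100 \left(- \frac{1}{416}\right)} = \frac{775634}{-2 + 190 + 173056 - 79040 - \frac{9025}{104}} = \frac{775634}{\frac{9788191}{104}} = 775634 \cdot \frac{104}{9788191} = \frac{80665936}{9788191}$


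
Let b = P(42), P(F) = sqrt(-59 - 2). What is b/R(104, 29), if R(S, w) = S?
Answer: I*sqrt(61)/104 ≈ 0.075099*I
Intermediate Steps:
P(F) = I*sqrt(61) (P(F) = sqrt(-61) = I*sqrt(61))
b = I*sqrt(61) ≈ 7.8102*I
b/R(104, 29) = (I*sqrt(61))/104 = (I*sqrt(61))*(1/104) = I*sqrt(61)/104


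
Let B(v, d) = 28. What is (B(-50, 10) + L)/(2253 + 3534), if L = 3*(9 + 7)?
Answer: 76/5787 ≈ 0.013133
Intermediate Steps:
L = 48 (L = 3*16 = 48)
(B(-50, 10) + L)/(2253 + 3534) = (28 + 48)/(2253 + 3534) = 76/5787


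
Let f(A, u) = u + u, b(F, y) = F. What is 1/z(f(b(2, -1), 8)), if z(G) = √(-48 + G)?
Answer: -I*√2/8 ≈ -0.17678*I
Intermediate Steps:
f(A, u) = 2*u
1/z(f(b(2, -1), 8)) = 1/(√(-48 + 2*8)) = 1/(√(-48 + 16)) = 1/(√(-32)) = 1/(4*I*√2) = -I*√2/8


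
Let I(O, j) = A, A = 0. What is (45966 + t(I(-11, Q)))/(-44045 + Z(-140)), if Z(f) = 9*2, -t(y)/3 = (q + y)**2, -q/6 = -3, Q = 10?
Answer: -44994/44027 ≈ -1.0220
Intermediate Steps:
q = 18 (q = -6*(-3) = 18)
I(O, j) = 0
t(y) = -3*(18 + y)**2
Z(f) = 18
(45966 + t(I(-11, Q)))/(-44045 + Z(-140)) = (45966 - 3*(18 + 0)**2)/(-44045 + 18) = (45966 - 3*18**2)/(-44027) = (45966 - 3*324)*(-1/44027) = (45966 - 972)*(-1/44027) = 44994*(-1/44027) = -44994/44027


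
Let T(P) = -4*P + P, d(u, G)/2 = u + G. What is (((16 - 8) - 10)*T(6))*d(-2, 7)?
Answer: 360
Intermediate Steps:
d(u, G) = 2*G + 2*u (d(u, G) = 2*(u + G) = 2*(G + u) = 2*G + 2*u)
T(P) = -3*P
(((16 - 8) - 10)*T(6))*d(-2, 7) = (((16 - 8) - 10)*(-3*6))*(2*7 + 2*(-2)) = ((8 - 10)*(-18))*(14 - 4) = -2*(-18)*10 = 36*10 = 360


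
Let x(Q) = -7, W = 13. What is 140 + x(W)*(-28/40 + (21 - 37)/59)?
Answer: 86611/590 ≈ 146.80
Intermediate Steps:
140 + x(W)*(-28/40 + (21 - 37)/59) = 140 - 7*(-28/40 + (21 - 37)/59) = 140 - 7*(-28*1/40 - 16*1/59) = 140 - 7*(-7/10 - 16/59) = 140 - 7*(-573/590) = 140 + 4011/590 = 86611/590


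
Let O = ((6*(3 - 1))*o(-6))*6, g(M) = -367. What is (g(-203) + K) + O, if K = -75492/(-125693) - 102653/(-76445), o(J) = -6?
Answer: -7658598757146/9608601385 ≈ -797.06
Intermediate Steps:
O = -432 (O = ((6*(3 - 1))*(-6))*6 = ((6*2)*(-6))*6 = (12*(-6))*6 = -72*6 = -432)
K = 18673749469/9608601385 (K = -75492*(-1/125693) - 102653*(-1/76445) = 75492/125693 + 102653/76445 = 18673749469/9608601385 ≈ 1.9434)
(g(-203) + K) + O = (-367 + 18673749469/9608601385) - 432 = -3507682958826/9608601385 - 432 = -7658598757146/9608601385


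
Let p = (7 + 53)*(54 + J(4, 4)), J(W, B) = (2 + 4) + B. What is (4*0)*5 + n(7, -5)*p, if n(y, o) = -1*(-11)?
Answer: 42240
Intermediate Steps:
J(W, B) = 6 + B
n(y, o) = 11
p = 3840 (p = (7 + 53)*(54 + (6 + 4)) = 60*(54 + 10) = 60*64 = 3840)
(4*0)*5 + n(7, -5)*p = (4*0)*5 + 11*3840 = 0*5 + 42240 = 0 + 42240 = 42240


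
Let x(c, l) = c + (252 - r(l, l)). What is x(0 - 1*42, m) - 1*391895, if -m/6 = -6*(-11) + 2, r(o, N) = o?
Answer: -391277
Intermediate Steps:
m = -408 (m = -6*(-6*(-11) + 2) = -6*(66 + 2) = -6*68 = -408)
x(c, l) = 252 + c - l (x(c, l) = c + (252 - l) = 252 + c - l)
x(0 - 1*42, m) - 1*391895 = (252 + (0 - 1*42) - 1*(-408)) - 1*391895 = (252 + (0 - 42) + 408) - 391895 = (252 - 42 + 408) - 391895 = 618 - 391895 = -391277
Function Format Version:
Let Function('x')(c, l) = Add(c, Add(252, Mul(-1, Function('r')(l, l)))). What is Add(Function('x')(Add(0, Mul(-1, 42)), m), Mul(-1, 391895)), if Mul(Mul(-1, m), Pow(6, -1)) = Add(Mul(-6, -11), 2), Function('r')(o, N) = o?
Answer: -391277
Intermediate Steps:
m = -408 (m = Mul(-6, Add(Mul(-6, -11), 2)) = Mul(-6, Add(66, 2)) = Mul(-6, 68) = -408)
Function('x')(c, l) = Add(252, c, Mul(-1, l)) (Function('x')(c, l) = Add(c, Add(252, Mul(-1, l))) = Add(252, c, Mul(-1, l)))
Add(Function('x')(Add(0, Mul(-1, 42)), m), Mul(-1, 391895)) = Add(Add(252, Add(0, Mul(-1, 42)), Mul(-1, -408)), Mul(-1, 391895)) = Add(Add(252, Add(0, -42), 408), -391895) = Add(Add(252, -42, 408), -391895) = Add(618, -391895) = -391277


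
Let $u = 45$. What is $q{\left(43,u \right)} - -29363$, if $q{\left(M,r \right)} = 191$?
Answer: $29554$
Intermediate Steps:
$q{\left(43,u \right)} - -29363 = 191 - -29363 = 191 + 29363 = 29554$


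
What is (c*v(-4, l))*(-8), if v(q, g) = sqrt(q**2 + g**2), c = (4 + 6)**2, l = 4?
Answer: -3200*sqrt(2) ≈ -4525.5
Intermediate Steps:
c = 100 (c = 10**2 = 100)
v(q, g) = sqrt(g**2 + q**2)
(c*v(-4, l))*(-8) = (100*sqrt(4**2 + (-4)**2))*(-8) = (100*sqrt(16 + 16))*(-8) = (100*sqrt(32))*(-8) = (100*(4*sqrt(2)))*(-8) = (400*sqrt(2))*(-8) = -3200*sqrt(2)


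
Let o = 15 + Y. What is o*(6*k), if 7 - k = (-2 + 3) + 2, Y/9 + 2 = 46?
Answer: 9864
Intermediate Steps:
Y = 396 (Y = -18 + 9*46 = -18 + 414 = 396)
k = 4 (k = 7 - ((-2 + 3) + 2) = 7 - (1 + 2) = 7 - 1*3 = 7 - 3 = 4)
o = 411 (o = 15 + 396 = 411)
o*(6*k) = 411*(6*4) = 411*24 = 9864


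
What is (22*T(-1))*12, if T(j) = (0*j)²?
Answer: 0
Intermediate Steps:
T(j) = 0 (T(j) = 0² = 0)
(22*T(-1))*12 = (22*0)*12 = 0*12 = 0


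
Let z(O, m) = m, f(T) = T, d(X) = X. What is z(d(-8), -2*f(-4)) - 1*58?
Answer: -50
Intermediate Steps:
z(d(-8), -2*f(-4)) - 1*58 = -2*(-4) - 1*58 = 8 - 58 = -50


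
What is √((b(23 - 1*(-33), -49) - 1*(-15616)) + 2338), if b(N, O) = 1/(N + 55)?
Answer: √221211345/111 ≈ 133.99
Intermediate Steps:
b(N, O) = 1/(55 + N)
√((b(23 - 1*(-33), -49) - 1*(-15616)) + 2338) = √((1/(55 + (23 - 1*(-33))) - 1*(-15616)) + 2338) = √((1/(55 + (23 + 33)) + 15616) + 2338) = √((1/(55 + 56) + 15616) + 2338) = √((1/111 + 15616) + 2338) = √(1733377/111 + 2338) = √(1992895/111) = √221211345/111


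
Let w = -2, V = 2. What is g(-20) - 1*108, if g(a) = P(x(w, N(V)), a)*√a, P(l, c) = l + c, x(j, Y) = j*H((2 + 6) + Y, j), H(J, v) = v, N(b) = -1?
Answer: -108 - 32*I*√5 ≈ -108.0 - 71.554*I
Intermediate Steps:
x(j, Y) = j² (x(j, Y) = j*j = j²)
P(l, c) = c + l
g(a) = √a*(4 + a) (g(a) = (a + (-2)²)*√a = (a + 4)*√a = (4 + a)*√a = √a*(4 + a))
g(-20) - 1*108 = √(-20)*(4 - 20) - 1*108 = (2*I*√5)*(-16) - 108 = -32*I*√5 - 108 = -108 - 32*I*√5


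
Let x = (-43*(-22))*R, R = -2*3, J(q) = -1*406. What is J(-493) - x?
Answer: 5270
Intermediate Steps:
J(q) = -406
R = -6
x = -5676 (x = -43*(-22)*(-6) = 946*(-6) = -5676)
J(-493) - x = -406 - 1*(-5676) = -406 + 5676 = 5270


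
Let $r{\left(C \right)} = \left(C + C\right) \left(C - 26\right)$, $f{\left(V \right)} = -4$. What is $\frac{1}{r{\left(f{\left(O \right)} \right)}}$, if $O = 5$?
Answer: $\frac{1}{240} \approx 0.0041667$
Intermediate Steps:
$r{\left(C \right)} = 2 C \left(-26 + C\right)$
$\frac{1}{r{\left(f{\left(O \right)} \right)}} = \frac{1}{2 \left(-4\right) \left(-26 - 4\right)} = \frac{1}{2 \left(-4\right) \left(-30\right)} = \frac{1}{240}$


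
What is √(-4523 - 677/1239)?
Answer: I*√6944191086/1239 ≈ 67.257*I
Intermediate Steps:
√(-4523 - 677/1239) = √(-5604674/1239) = I*√6944191086/1239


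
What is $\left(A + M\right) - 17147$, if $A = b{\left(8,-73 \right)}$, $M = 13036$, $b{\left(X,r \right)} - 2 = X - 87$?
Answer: $-4188$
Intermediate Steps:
$b{\left(X,r \right)} = -85 + X$ ($b{\left(X,r \right)} = 2 + \left(X - 87\right) = 2 + \left(-87 + X\right) = -85 + X$)
$A = -77$ ($A = -85 + 8 = -77$)
$\left(A + M\right) - 17147 = \left(-77 + 13036\right) - 17147 = 12959 - 17147 = -4188$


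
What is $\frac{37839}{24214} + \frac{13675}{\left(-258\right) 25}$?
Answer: $- \frac{870649}{1561803} \approx -0.55746$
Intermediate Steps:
$\frac{37839}{24214} + \frac{13675}{\left(-258\right) 25} = 37839 \cdot \frac{1}{24214} + \frac{13675}{-6450} = \frac{37839}{24214} + 13675 \left(- \frac{1}{6450}\right) = \frac{37839}{24214} - \frac{547}{258} = - \frac{870649}{1561803}$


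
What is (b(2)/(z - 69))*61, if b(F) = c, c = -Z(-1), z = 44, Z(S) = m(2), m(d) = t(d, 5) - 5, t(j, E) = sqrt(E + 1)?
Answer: -61/5 + 61*sqrt(6)/25 ≈ -6.2232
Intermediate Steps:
t(j, E) = sqrt(1 + E)
m(d) = -5 + sqrt(6) (m(d) = sqrt(1 + 5) - 5 = sqrt(6) - 5 = -5 + sqrt(6))
Z(S) = -5 + sqrt(6)
c = 5 - sqrt(6) (c = -(-5 + sqrt(6)) = 5 - sqrt(6) ≈ 2.5505)
b(F) = 5 - sqrt(6)
(b(2)/(z - 69))*61 = ((5 - sqrt(6))/(44 - 69))*61 = ((5 - sqrt(6))/(-25))*61 = -(5 - sqrt(6))/25*61 = (-1/5 + sqrt(6)/25)*61 = -61/5 + 61*sqrt(6)/25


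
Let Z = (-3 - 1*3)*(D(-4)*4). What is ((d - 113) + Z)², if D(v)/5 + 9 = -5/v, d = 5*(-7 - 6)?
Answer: 565504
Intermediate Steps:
d = -65 (d = 5*(-13) = -65)
D(v) = -45 - 25/v (D(v) = -45 + 5*(-5/v) = -45 - 25/v)
Z = 930 (Z = (-3 - 1*3)*((-45 - 25/(-4))*4) = (-3 - 3)*((-45 - 25*(-¼))*4) = -6*(-45 + 25/4)*4 = -(-465)*4/2 = -6*(-155) = 930)
((d - 113) + Z)² = ((-65 - 113) + 930)² = (-178 + 930)² = 752² = 565504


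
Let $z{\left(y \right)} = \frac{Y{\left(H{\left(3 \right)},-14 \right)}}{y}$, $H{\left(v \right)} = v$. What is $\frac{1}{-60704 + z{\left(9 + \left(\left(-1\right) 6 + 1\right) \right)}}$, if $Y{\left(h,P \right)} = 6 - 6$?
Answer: $- \frac{1}{60704} \approx -1.6473 \cdot 10^{-5}$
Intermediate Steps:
$Y{\left(h,P \right)} = 0$
$z{\left(y \right)} = 0$ ($z{\left(y \right)} = \frac{0}{y} = 0$)
$\frac{1}{-60704 + z{\left(9 + \left(\left(-1\right) 6 + 1\right) \right)}} = \frac{1}{-60704 + 0} = \frac{1}{-60704} = - \frac{1}{60704}$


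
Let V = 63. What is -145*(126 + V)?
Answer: -27405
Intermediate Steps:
-145*(126 + V) = -145*(126 + 63) = -145*189 = -27405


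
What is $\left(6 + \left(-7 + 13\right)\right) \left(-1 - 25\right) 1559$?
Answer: $-486408$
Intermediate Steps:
$\left(6 + \left(-7 + 13\right)\right) \left(-1 - 25\right) 1559 = \left(6 + 6\right) \left(-26\right) 1559 = 12 \left(-26\right) 1559 = \left(-312\right) 1559 = -486408$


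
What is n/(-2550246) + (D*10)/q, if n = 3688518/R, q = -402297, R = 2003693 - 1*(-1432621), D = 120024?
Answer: -11925442121111683/3997174658544174 ≈ -2.9835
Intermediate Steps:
R = 3436314 (R = 2003693 + 1432621 = 3436314)
n = 614753/572719 (n = 3688518/3436314 = 3688518*(1/3436314) = 614753/572719 ≈ 1.0734)
n/(-2550246) + (D*10)/q = (614753/572719)/(-2550246) + (120024*10)/(-402297) = (614753/572719)*(-1/2550246) + 1200240*(-1/402297) = -614753/1460574338874 - 400080/134099 = -11925442121111683/3997174658544174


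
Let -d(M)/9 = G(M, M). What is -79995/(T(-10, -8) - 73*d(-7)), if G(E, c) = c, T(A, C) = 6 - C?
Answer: 15999/917 ≈ 17.447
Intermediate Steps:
d(M) = -9*M
-79995/(T(-10, -8) - 73*d(-7)) = -79995/((6 - 1*(-8)) - (-657)*(-7)) = -79995/((6 + 8) - 73*63) = -79995/(14 - 4599) = -79995/(-4585) = -79995*(-1/4585) = 15999/917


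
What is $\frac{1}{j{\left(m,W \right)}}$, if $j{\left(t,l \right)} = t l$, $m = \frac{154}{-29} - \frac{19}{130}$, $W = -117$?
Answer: $\frac{290}{185139} \approx 0.0015664$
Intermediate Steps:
$m = - \frac{20571}{3770}$ ($m = 154 \left(- \frac{1}{29}\right) - \frac{19}{130} = - \frac{154}{29} - \frac{19}{130} = - \frac{20571}{3770} \approx -5.4565$)
$j{\left(t,l \right)} = l t$
$\frac{1}{j{\left(m,W \right)}} = \frac{1}{\left(-117\right) \left(- \frac{20571}{3770}\right)} = \frac{1}{\frac{185139}{290}} = \frac{290}{185139}$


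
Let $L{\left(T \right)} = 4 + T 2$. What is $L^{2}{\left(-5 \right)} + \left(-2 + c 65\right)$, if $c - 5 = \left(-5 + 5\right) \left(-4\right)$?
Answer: $359$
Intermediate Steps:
$c = 5$ ($c = 5 + \left(-5 + 5\right) \left(-4\right) = 5 + 0 \left(-4\right) = 5 + 0 = 5$)
$L{\left(T \right)} = 4 + 2 T$
$L^{2}{\left(-5 \right)} + \left(-2 + c 65\right) = \left(4 + 2 \left(-5\right)\right)^{2} + \left(-2 + 5 \cdot 65\right) = \left(4 - 10\right)^{2} + \left(-2 + 325\right) = \left(-6\right)^{2} + 323 = 36 + 323 = 359$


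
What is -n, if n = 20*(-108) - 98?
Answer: 2258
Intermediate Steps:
n = -2258 (n = -2160 - 98 = -2258)
-n = -1*(-2258) = 2258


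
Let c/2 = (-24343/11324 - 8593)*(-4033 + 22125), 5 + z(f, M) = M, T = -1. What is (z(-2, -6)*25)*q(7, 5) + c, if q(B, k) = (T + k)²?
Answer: -880472979250/2831 ≈ -3.1101e+8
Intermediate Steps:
z(f, M) = -5 + M
q(B, k) = (-1 + k)²
c = -880460522850/2831 (c = 2*((-24343/11324 - 8593)*(-4033 + 22125)) = 2*((-24343*1/11324 - 8593)*18092) = 2*((-24343/11324 - 8593)*18092) = 2*(-97331475/11324*18092) = 2*(-440230261425/2831) = -880460522850/2831 ≈ -3.1101e+8)
(z(-2, -6)*25)*q(7, 5) + c = ((-5 - 6)*25)*(-1 + 5)² - 880460522850/2831 = -11*25*4² - 880460522850/2831 = -275*16 - 880460522850/2831 = -4400 - 880460522850/2831 = -880472979250/2831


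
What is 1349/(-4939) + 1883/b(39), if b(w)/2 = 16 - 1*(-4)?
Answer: 9246177/197560 ≈ 46.802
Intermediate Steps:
b(w) = 40 (b(w) = 2*(16 - 1*(-4)) = 2*(16 + 4) = 2*20 = 40)
1349/(-4939) + 1883/b(39) = 1349/(-4939) + 1883/40 = 1349*(-1/4939) + 1883*(1/40) = -1349/4939 + 1883/40 = 9246177/197560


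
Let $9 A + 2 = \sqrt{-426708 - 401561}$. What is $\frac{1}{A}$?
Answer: $- \frac{6}{276091} - \frac{507 i \sqrt{29}}{276091} \approx -2.1732 \cdot 10^{-5} - 0.0098891 i$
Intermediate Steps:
$A = - \frac{2}{9} + \frac{169 i \sqrt{29}}{9}$ ($A = - \frac{2}{9} + \frac{\sqrt{-426708 - 401561}}{9} = - \frac{2}{9} + \frac{\sqrt{-828269}}{9} = - \frac{2}{9} + \frac{169 i \sqrt{29}}{9} \approx -0.22222 + 101.12 i$)
$\frac{1}{A} = \frac{1}{- \frac{2}{9} + \frac{169 i \sqrt{29}}{9}}$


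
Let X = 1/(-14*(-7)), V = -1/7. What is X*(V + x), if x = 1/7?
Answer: 0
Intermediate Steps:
x = ⅐ ≈ 0.14286
V = -⅐ (V = -1*⅐ = -⅐ ≈ -0.14286)
X = 1/98 (X = -1/14*(-⅐) = 1/98 ≈ 0.010204)
X*(V + x) = (-⅐ + ⅐)/98 = (1/98)*0 = 0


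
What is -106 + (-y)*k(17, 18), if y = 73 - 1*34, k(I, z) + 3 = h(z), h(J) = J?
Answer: -691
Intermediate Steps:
k(I, z) = -3 + z
y = 39 (y = 73 - 34 = 39)
-106 + (-y)*k(17, 18) = -106 + (-1*39)*(-3 + 18) = -106 - 39*15 = -106 - 585 = -691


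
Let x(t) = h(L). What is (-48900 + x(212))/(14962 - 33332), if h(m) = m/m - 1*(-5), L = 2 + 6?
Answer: 24447/9185 ≈ 2.6616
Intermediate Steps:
L = 8
h(m) = 6 (h(m) = 1 + 5 = 6)
x(t) = 6
(-48900 + x(212))/(14962 - 33332) = (-48900 + 6)/(14962 - 33332) = -48894/(-18370) = -48894*(-1/18370) = 24447/9185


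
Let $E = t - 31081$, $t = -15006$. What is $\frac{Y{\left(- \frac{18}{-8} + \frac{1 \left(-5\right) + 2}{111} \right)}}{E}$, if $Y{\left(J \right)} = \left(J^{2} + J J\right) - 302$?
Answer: $\frac{3199263}{504744824} \approx 0.0063384$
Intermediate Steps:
$Y{\left(J \right)} = -302 + 2 J^{2}$ ($Y{\left(J \right)} = \left(J^{2} + J^{2}\right) - 302 = 2 J^{2} - 302 = -302 + 2 J^{2}$)
$E = -46087$ ($E = -15006 - 31081 = -46087$)
$\frac{Y{\left(- \frac{18}{-8} + \frac{1 \left(-5\right) + 2}{111} \right)}}{E} = \frac{-302 + 2 \left(- \frac{18}{-8} + \frac{1 \left(-5\right) + 2}{111}\right)^{2}}{-46087} = \left(-302 + 2 \left(\left(-18\right) \left(- \frac{1}{8}\right) + \left(-5 + 2\right) \frac{1}{111}\right)^{2}\right) \left(- \frac{1}{46087}\right) = \left(-302 + 2 \left(\frac{9}{4} - \frac{1}{37}\right)^{2}\right) \left(- \frac{1}{46087}\right) = \left(-302 + 2 \left(\frac{329}{148}\right)^{2}\right) \left(- \frac{1}{46087}\right) = \left(-302 + 2 \cdot \frac{108241}{21904}\right) \left(- \frac{1}{46087}\right) = \left(-302 + \frac{108241}{10952}\right) \left(- \frac{1}{46087}\right) = \left(- \frac{3199263}{10952}\right) \left(- \frac{1}{46087}\right) = \frac{3199263}{504744824}$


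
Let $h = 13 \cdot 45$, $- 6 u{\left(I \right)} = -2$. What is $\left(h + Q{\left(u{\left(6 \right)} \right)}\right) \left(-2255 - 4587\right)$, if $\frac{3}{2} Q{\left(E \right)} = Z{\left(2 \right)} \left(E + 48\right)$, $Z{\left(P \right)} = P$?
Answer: $- \frac{39991490}{9} \approx -4.4435 \cdot 10^{6}$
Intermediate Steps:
$u{\left(I \right)} = \frac{1}{3}$ ($u{\left(I \right)} = \left(- \frac{1}{6}\right) \left(-2\right) = \frac{1}{3}$)
$h = 585$
$Q{\left(E \right)} = 64 + \frac{4 E}{3}$ ($Q{\left(E \right)} = \frac{2 \cdot 2 \left(E + 48\right)}{3} = \frac{2 \cdot 2 \left(48 + E\right)}{3} = \frac{2 \left(96 + 2 E\right)}{3} = 64 + \frac{4 E}{3}$)
$\left(h + Q{\left(u{\left(6 \right)} \right)}\right) \left(-2255 - 4587\right) = \left(585 + \left(64 + \frac{4}{3} \cdot \frac{1}{3}\right)\right) \left(-2255 - 4587\right) = \left(585 + \left(64 + \frac{4}{9}\right)\right) \left(-6842\right) = \left(585 + \frac{580}{9}\right) \left(-6842\right) = \frac{5845}{9} \left(-6842\right) = - \frac{39991490}{9}$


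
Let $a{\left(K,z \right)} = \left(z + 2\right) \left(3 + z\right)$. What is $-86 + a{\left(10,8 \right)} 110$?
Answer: $12014$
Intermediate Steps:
$a{\left(K,z \right)} = \left(2 + z\right) \left(3 + z\right)$
$-86 + a{\left(10,8 \right)} 110 = -86 + \left(6 + 8^{2} + 5 \cdot 8\right) 110 = -86 + \left(6 + 64 + 40\right) 110 = -86 + 110 \cdot 110 = -86 + 12100 = 12014$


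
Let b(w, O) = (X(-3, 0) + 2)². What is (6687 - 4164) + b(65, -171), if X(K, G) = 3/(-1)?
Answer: 2524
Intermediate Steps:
X(K, G) = -3 (X(K, G) = 3*(-1) = -3)
b(w, O) = 1 (b(w, O) = (-3 + 2)² = (-1)² = 1)
(6687 - 4164) + b(65, -171) = (6687 - 4164) + 1 = 2523 + 1 = 2524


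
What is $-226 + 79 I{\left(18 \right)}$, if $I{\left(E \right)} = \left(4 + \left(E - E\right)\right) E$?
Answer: $5462$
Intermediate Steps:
$I{\left(E \right)} = 4 E$ ($I{\left(E \right)} = \left(4 + 0\right) E = 4 E$)
$-226 + 79 I{\left(18 \right)} = -226 + 79 \cdot 4 \cdot 18 = -226 + 79 \cdot 72 = -226 + 5688 = 5462$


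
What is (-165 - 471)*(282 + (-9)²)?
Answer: -230868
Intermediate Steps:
(-165 - 471)*(282 + (-9)²) = -636*(282 + 81) = -636*363 = -230868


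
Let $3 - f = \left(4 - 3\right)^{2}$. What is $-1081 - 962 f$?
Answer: $-3005$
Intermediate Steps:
$f = 2$ ($f = 3 - \left(4 - 3\right)^{2} = 3 - 1^{2} = 3 - 1 = 2$)
$-1081 - 962 f = -1081 - 1924 = -3005$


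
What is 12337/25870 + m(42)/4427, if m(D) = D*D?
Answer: 7711583/8809730 ≈ 0.87535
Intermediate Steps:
m(D) = D**2
12337/25870 + m(42)/4427 = 12337/25870 + 42**2/4427 = 12337*(1/25870) + 1764*(1/4427) = 949/1990 + 1764/4427 = 7711583/8809730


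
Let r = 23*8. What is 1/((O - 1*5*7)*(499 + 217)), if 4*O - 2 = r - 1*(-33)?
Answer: 1/14141 ≈ 7.0716e-5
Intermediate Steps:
r = 184
O = 219/4 (O = ½ + (184 - 1*(-33))/4 = ½ + (184 + 33)/4 = ½ + (¼)*217 = ½ + 217/4 = 219/4 ≈ 54.750)
1/((O - 1*5*7)*(499 + 217)) = 1/((219/4 - 1*5*7)*(499 + 217)) = 1/((219/4 - 5*7)*716) = 1/((219/4 - 35)*716) = 1/((79/4)*716) = 1/14141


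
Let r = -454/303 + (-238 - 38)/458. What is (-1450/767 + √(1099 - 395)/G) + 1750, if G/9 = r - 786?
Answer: 1340800/767 - 92516*√11/82025943 ≈ 1748.1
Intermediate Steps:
r = -145780/69387 (r = -454*1/303 - 276*1/458 = -454/303 - 138/229 = -145780/69387 ≈ -2.1010)
G = -164051886/23129 (G = 9*(-145780/69387 - 786) = 9*(-54683962/69387) = -164051886/23129 ≈ -7092.9)
(-1450/767 + √(1099 - 395)/G) + 1750 = (-1450/767 + √(1099 - 395)/(-164051886/23129)) + 1750 = (-1450*1/767 + √704*(-23129/164051886)) + 1750 = (-1450/767 + (8*√11)*(-23129/164051886)) + 1750 = (-1450/767 - 92516*√11/82025943) + 1750 = 1340800/767 - 92516*√11/82025943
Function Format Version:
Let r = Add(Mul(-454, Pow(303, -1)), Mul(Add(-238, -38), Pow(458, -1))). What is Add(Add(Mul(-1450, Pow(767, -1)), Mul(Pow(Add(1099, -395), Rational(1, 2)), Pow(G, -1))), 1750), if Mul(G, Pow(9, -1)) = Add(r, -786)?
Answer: Add(Rational(1340800, 767), Mul(Rational(-92516, 82025943), Pow(11, Rational(1, 2)))) ≈ 1748.1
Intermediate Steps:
r = Rational(-145780, 69387) (r = Add(Mul(-454, Rational(1, 303)), Mul(-276, Rational(1, 458))) = Add(Rational(-454, 303), Rational(-138, 229)) = Rational(-145780, 69387) ≈ -2.1010)
G = Rational(-164051886, 23129) (G = Mul(9, Add(Rational(-145780, 69387), -786)) = Mul(9, Rational(-54683962, 69387)) = Rational(-164051886, 23129) ≈ -7092.9)
Add(Add(Mul(-1450, Pow(767, -1)), Mul(Pow(Add(1099, -395), Rational(1, 2)), Pow(G, -1))), 1750) = Add(Add(Mul(-1450, Pow(767, -1)), Mul(Pow(Add(1099, -395), Rational(1, 2)), Pow(Rational(-164051886, 23129), -1))), 1750) = Add(Add(Mul(-1450, Rational(1, 767)), Mul(Pow(704, Rational(1, 2)), Rational(-23129, 164051886))), 1750) = Add(Add(Rational(-1450, 767), Mul(Mul(8, Pow(11, Rational(1, 2))), Rational(-23129, 164051886))), 1750) = Add(Add(Rational(-1450, 767), Mul(Rational(-92516, 82025943), Pow(11, Rational(1, 2)))), 1750) = Add(Rational(1340800, 767), Mul(Rational(-92516, 82025943), Pow(11, Rational(1, 2))))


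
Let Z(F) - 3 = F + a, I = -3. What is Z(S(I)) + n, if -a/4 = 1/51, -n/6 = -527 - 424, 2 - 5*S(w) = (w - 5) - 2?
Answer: 1456387/255 ≈ 5711.3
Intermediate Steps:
S(w) = 9/5 - w/5 (S(w) = ⅖ - ((w - 5) - 2)/5 = ⅖ - ((-5 + w) - 2)/5 = ⅖ - (-7 + w)/5 = ⅖ + (7/5 - w/5) = 9/5 - w/5)
n = 5706 (n = -6*(-527 - 424) = -6*(-951) = 5706)
a = -4/51 ≈ -0.078431
Z(F) = 149/51 + F (Z(F) = 3 + (F - 4/51) = 3 + (-4/51 + F) = 149/51 + F)
Z(S(I)) + n = (149/51 + (9/5 - ⅕*(-3))) + 5706 = (149/51 + (9/5 + ⅗)) + 5706 = (149/51 + 12/5) + 5706 = 1357/255 + 5706 = 1456387/255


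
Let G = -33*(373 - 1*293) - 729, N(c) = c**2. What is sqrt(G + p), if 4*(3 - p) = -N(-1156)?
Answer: sqrt(330718) ≈ 575.08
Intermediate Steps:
p = 334087 (p = 3 - (-1)*(-1156)**2/4 = 3 - (-1)*1336336/4 = 3 - 1/4*(-1336336) = 3 + 334084 = 334087)
G = -3369 (G = -33*(373 - 293) - 729 = -33*80 - 729 = -2640 - 729 = -3369)
sqrt(G + p) = sqrt(-3369 + 334087) = sqrt(330718)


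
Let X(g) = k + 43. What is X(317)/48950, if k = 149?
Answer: 96/24475 ≈ 0.0039224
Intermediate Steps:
X(g) = 192 (X(g) = 149 + 43 = 192)
X(317)/48950 = 192/48950 = 192*(1/48950) = 96/24475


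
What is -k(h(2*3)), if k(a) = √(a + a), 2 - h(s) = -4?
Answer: -2*√3 ≈ -3.4641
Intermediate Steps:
h(s) = 6 (h(s) = 2 - 1*(-4) = 2 + 4 = 6)
k(a) = √2*√a (k(a) = √(2*a) = √2*√a)
-k(h(2*3)) = -√2*√6 = -2*√3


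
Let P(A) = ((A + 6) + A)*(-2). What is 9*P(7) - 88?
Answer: -448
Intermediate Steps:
P(A) = -12 - 4*A (P(A) = ((6 + A) + A)*(-2) = (6 + 2*A)*(-2) = -12 - 4*A)
9*P(7) - 88 = 9*(-12 - 4*7) - 88 = 9*(-12 - 28) - 88 = 9*(-40) - 88 = -360 - 88 = -448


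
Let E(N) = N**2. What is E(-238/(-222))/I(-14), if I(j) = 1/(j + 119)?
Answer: 495635/4107 ≈ 120.68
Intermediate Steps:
I(j) = 1/(119 + j)
E(-238/(-222))/I(-14) = (-238/(-222))**2/(1/(119 - 14)) = (-238*(-1/222))**2/(1/105) = (119/111)**2/(1/105) = (14161/12321)*105 = 495635/4107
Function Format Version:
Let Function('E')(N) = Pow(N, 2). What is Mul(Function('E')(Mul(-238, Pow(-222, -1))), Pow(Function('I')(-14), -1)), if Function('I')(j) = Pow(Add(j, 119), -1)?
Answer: Rational(495635, 4107) ≈ 120.68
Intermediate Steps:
Function('I')(j) = Pow(Add(119, j), -1)
Mul(Function('E')(Mul(-238, Pow(-222, -1))), Pow(Function('I')(-14), -1)) = Mul(Pow(Mul(-238, Pow(-222, -1)), 2), Pow(Pow(Add(119, -14), -1), -1)) = Mul(Pow(Mul(-238, Rational(-1, 222)), 2), Pow(Pow(105, -1), -1)) = Mul(Pow(Rational(119, 111), 2), Pow(Rational(1, 105), -1)) = Mul(Rational(14161, 12321), 105) = Rational(495635, 4107)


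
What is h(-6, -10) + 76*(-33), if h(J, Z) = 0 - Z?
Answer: -2498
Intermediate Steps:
h(J, Z) = -Z
h(-6, -10) + 76*(-33) = -1*(-10) + 76*(-33) = 10 - 2508 = -2498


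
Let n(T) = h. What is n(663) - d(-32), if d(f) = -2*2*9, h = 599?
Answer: 635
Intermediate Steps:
d(f) = -36 (d(f) = -4*9 = -36)
n(T) = 599
n(663) - d(-32) = 599 - 1*(-36) = 599 + 36 = 635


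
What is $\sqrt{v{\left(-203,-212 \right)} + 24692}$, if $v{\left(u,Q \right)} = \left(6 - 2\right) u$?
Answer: $2 \sqrt{5970} \approx 154.53$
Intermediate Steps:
$v{\left(u,Q \right)} = 4 u$
$\sqrt{v{\left(-203,-212 \right)} + 24692} = \sqrt{4 \left(-203\right) + 24692} = \sqrt{-812 + 24692} = \sqrt{23880} = 2 \sqrt{5970}$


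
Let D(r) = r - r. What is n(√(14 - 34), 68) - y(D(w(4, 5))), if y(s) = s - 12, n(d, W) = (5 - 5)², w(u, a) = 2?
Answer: 12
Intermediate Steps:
D(r) = 0
n(d, W) = 0 (n(d, W) = 0² = 0)
y(s) = -12 + s
n(√(14 - 34), 68) - y(D(w(4, 5))) = 0 - (-12 + 0) = 0 - 1*(-12) = 0 + 12 = 12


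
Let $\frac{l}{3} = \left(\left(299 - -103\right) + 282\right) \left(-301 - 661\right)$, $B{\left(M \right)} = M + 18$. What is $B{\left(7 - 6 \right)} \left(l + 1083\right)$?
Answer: $-37485879$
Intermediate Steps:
$B{\left(M \right)} = 18 + M$
$l = -1974024$ ($l = 3 \left(\left(299 - -103\right) + 282\right) \left(-301 - 661\right) = 3 \left(\left(299 + 103\right) + 282\right) \left(-962\right) = 3 \left(402 + 282\right) \left(-962\right) = 3 \cdot 684 \left(-962\right) = 3 \left(-658008\right) = -1974024$)
$B{\left(7 - 6 \right)} \left(l + 1083\right) = \left(18 + \left(7 - 6\right)\right) \left(-1974024 + 1083\right) = \left(18 + \left(7 - 6\right)\right) \left(-1972941\right) = \left(18 + 1\right) \left(-1972941\right) = 19 \left(-1972941\right) = -37485879$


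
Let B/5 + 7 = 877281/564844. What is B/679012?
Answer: -15383135/383535854128 ≈ -4.0109e-5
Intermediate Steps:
B = -15383135/564844 (B = -35 + 5*(877281/564844) = -35 + 4386405/564844 = -15383135/564844 ≈ -27.234)
B/679012 = -15383135/564844/679012 = -15383135/564844*1/679012 = -15383135/383535854128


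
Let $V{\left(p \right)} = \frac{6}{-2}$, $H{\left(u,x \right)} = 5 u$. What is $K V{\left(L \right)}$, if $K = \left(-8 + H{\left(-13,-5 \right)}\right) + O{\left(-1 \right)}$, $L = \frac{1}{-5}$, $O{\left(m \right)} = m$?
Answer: $222$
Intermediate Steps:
$L = - \frac{1}{5} \approx -0.2$
$V{\left(p \right)} = -3$ ($V{\left(p \right)} = 6 \left(- \frac{1}{2}\right) = -3$)
$K = -74$ ($K = \left(-8 + 5 \left(-13\right)\right) - 1 = \left(-8 - 65\right) - 1 = -73 - 1 = -74$)
$K V{\left(L \right)} = \left(-74\right) \left(-3\right) = 222$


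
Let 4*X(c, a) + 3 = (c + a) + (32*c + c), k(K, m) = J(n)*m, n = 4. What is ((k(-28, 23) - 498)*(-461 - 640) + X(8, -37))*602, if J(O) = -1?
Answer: 345354758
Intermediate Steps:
k(K, m) = -m
X(c, a) = -3/4 + a/4 + 17*c/2 (X(c, a) = -3/4 + ((c + a) + (32*c + c))/4 = -3/4 + ((a + c) + 33*c)/4 = -3/4 + (a + 34*c)/4 = -3/4 + (a/4 + 17*c/2) = -3/4 + a/4 + 17*c/2)
((k(-28, 23) - 498)*(-461 - 640) + X(8, -37))*602 = ((-1*23 - 498)*(-461 - 640) + (-3/4 + (1/4)*(-37) + (17/2)*8))*602 = ((-23 - 498)*(-1101) + (-3/4 - 37/4 + 68))*602 = (-521*(-1101) + 58)*602 = (573621 + 58)*602 = 573679*602 = 345354758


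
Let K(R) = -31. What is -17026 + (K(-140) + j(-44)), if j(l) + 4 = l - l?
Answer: -17061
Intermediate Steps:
j(l) = -4 (j(l) = -4 + (l - l) = -4 + 0 = -4)
-17026 + (K(-140) + j(-44)) = -17026 + (-31 - 4) = -17026 - 35 = -17061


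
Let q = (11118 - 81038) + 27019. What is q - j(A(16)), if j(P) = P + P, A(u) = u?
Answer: -42933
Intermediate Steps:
j(P) = 2*P
q = -42901 (q = -69920 + 27019 = -42901)
q - j(A(16)) = -42901 - 2*16 = -42901 - 1*32 = -42901 - 32 = -42933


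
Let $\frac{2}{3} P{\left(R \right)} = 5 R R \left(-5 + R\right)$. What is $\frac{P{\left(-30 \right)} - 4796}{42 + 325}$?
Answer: $- \frac{241046}{367} \approx -656.8$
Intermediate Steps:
$P{\left(R \right)} = \frac{15 R^{2} \left(-5 + R\right)}{2}$ ($P{\left(R \right)} = \frac{3 \cdot 5 R R \left(-5 + R\right)}{2} = \frac{3 \cdot 5 R^{2} \left(-5 + R\right)}{2} = \frac{15 R^{2} \left(-5 + R\right)}{2}$)
$\frac{P{\left(-30 \right)} - 4796}{42 + 325} = \frac{\frac{15 \left(-30\right)^{2} \left(-5 - 30\right)}{2} - 4796}{42 + 325} = \frac{\frac{15}{2} \cdot 900 \left(-35\right) - 4796}{367} = \left(-236250 - 4796\right) \frac{1}{367} = \left(-241046\right) \frac{1}{367} = - \frac{241046}{367}$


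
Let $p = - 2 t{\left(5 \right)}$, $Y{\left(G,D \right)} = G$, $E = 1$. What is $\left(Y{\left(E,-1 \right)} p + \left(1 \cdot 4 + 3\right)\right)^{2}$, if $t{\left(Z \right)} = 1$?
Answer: $25$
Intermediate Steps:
$p = -2$ ($p = \left(-2\right) 1 = -2$)
$\left(Y{\left(E,-1 \right)} p + \left(1 \cdot 4 + 3\right)\right)^{2} = \left(1 \left(-2\right) + \left(1 \cdot 4 + 3\right)\right)^{2} = \left(-2 + \left(4 + 3\right)\right)^{2} = \left(-2 + 7\right)^{2} = 5^{2} = 25$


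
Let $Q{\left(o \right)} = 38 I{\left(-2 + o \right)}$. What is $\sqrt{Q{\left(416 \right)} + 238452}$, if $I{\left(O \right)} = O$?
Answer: $2 \sqrt{63546} \approx 504.17$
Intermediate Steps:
$Q{\left(o \right)} = -76 + 38 o$ ($Q{\left(o \right)} = 38 \left(-2 + o\right) = -76 + 38 o$)
$\sqrt{Q{\left(416 \right)} + 238452} = \sqrt{\left(-76 + 38 \cdot 416\right) + 238452} = \sqrt{\left(-76 + 15808\right) + 238452} = \sqrt{15732 + 238452} = \sqrt{254184} = 2 \sqrt{63546}$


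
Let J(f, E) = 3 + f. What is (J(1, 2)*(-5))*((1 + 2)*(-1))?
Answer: 60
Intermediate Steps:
(J(1, 2)*(-5))*((1 + 2)*(-1)) = ((3 + 1)*(-5))*((1 + 2)*(-1)) = (4*(-5))*(3*(-1)) = -20*(-3) = 60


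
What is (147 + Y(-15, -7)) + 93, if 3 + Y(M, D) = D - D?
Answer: 237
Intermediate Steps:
Y(M, D) = -3 (Y(M, D) = -3 + (D - D) = -3 + 0 = -3)
(147 + Y(-15, -7)) + 93 = (147 - 3) + 93 = 144 + 93 = 237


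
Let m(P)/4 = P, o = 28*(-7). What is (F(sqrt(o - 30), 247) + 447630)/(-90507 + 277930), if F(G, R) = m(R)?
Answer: 448618/187423 ≈ 2.3936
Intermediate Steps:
o = -196
m(P) = 4*P
F(G, R) = 4*R
(F(sqrt(o - 30), 247) + 447630)/(-90507 + 277930) = (4*247 + 447630)/(-90507 + 277930) = (988 + 447630)/187423 = 448618*(1/187423) = 448618/187423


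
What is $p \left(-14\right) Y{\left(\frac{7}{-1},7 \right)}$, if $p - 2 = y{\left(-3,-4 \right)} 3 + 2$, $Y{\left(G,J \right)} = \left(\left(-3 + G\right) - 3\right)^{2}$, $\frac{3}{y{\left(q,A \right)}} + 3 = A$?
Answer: $-6422$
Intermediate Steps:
$y{\left(q,A \right)} = \frac{3}{-3 + A}$
$Y{\left(G,J \right)} = \left(-6 + G\right)^{2}$
$p = \frac{19}{7}$ ($p = 2 + \left(\frac{3}{-3 - 4} \cdot 3 + 2\right) = 2 + \left(\frac{3}{-7} \cdot 3 + 2\right) = 2 + \left(3 \left(- \frac{1}{7}\right) 3 + 2\right) = 2 + \left(\left(- \frac{3}{7}\right) 3 + 2\right) = 2 + \left(- \frac{9}{7} + 2\right) = 2 + \frac{5}{7} = \frac{19}{7} \approx 2.7143$)
$p \left(-14\right) Y{\left(\frac{7}{-1},7 \right)} = \frac{19}{7} \left(-14\right) \left(-6 + \frac{7}{-1}\right)^{2} = - 38 \left(-6 + 7 \left(-1\right)\right)^{2} = - 38 \left(-6 - 7\right)^{2} = - 38 \left(-13\right)^{2} = \left(-38\right) 169 = -6422$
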